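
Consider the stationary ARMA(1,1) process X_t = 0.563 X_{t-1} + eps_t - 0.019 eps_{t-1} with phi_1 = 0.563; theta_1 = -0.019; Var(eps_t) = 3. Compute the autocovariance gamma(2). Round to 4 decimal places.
\gamma(2) = 1.3308

Multiply the model equation by X_{t-k} and take expectations. With theta_0 = psi_0 = 1 and psi_j the MA(infinity) weights, this gives
  gamma(k) - sum_i phi_i gamma(k-i) = c_k,
  c_k = sigma^2 * sum_{j=k..q} theta_j psi_{j-k}   (c_k = 0 for k > q),
using gamma(-m) = gamma(m).
psi-weights needed (psi_j = theta_j + sum_i phi_i psi_{j-i}):
  psi_1 = theta_1 + phi_1 = -0.019 + (0.563) = 0.544
Right-hand sides:
  c_0 = sigma^2 (1 + theta_1 psi_1) = 3 * (1 + (-0.019)(0.544)) = 3 * 0.989664 = 2.968992
  c_1 = sigma^2 theta_1 = 3 * (-0.019) = -0.057
  c_2 = 0
Equations for k = 0 and k = 1 (AR order 1):
  gamma(0) = phi_1 gamma(1) + c_0
  gamma(1) = phi_1 gamma(0) + c_1
Substituting the second into the first: gamma(0) (1 - phi_1^2) = c_0 + phi_1 c_1, so
  gamma(0) = (c_0 + phi_1 c_1) / (1 - phi_1^2) = (2.968992 + (0.563)(-0.057)) / (1 - (0.563)^2) = 2.936901 / 0.683031 = 4.299806.
  gamma(1) = phi_1 gamma(0) + c_1 = (0.563)(4.299806) + (-0.057) = 2.363791.
For k = 2 (> q): gamma(2) = phi_1 gamma(1) = (0.563)(2.363791) = 1.330814.
Therefore gamma(2) = 1.3308 (to 4 decimal places).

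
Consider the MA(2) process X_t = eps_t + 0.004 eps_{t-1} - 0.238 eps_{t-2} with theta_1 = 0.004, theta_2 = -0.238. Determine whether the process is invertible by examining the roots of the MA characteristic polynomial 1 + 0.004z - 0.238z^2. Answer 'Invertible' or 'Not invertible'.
\text{Invertible}

The MA(q) characteristic polynomial is P(z) = 1 + 0.004z - 0.238z^2.
Invertibility requires all roots to lie outside the unit circle, i.e. |z| > 1 for every root.
Set 1 + (0.004) z + (-0.238) z^2 = 0, i.e. a z^2 + b z + c = 0 with a = -0.238, b = 0.004, c = 1.
Discriminant D = b^2 - 4ac = (0.004)^2 - 4*(-0.238)*1 = 0.000016 - (-0.952) = 0.952016.
D >= 0, so the roots are real: z = (-b +/- sqrt(D)) / (2a) = (-0.004 +/- 0.975713) / (-0.476).
  z_1 = (-0.004 + 0.975713) / (-0.476) = -2.0414,   |z_1| = 2.0414.
  z_2 = (-0.004 - 0.975713) / (-0.476) = 2.0582,   |z_2| = 2.0582.
Moduli of all roots: 2.0414, 2.0582.
All moduli strictly greater than 1? Yes.
Verdict: Invertible.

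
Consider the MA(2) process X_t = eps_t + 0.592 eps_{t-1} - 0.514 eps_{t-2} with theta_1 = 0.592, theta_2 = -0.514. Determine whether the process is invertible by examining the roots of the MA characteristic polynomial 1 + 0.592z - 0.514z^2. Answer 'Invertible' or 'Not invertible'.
\text{Not invertible}

The MA(q) characteristic polynomial is P(z) = 1 + 0.592z - 0.514z^2.
Invertibility requires all roots to lie outside the unit circle, i.e. |z| > 1 for every root.
Set 1 + (0.592) z + (-0.514) z^2 = 0, i.e. a z^2 + b z + c = 0 with a = -0.514, b = 0.592, c = 1.
Discriminant D = b^2 - 4ac = (0.592)^2 - 4*(-0.514)*1 = 0.350464 - (-2.056) = 2.406464.
D >= 0, so the roots are real: z = (-b +/- sqrt(D)) / (2a) = (-0.592 +/- 1.551278) / (-1.028).
  z_1 = (-0.592 + 1.551278) / (-1.028) = -0.9331,   |z_1| = 0.9331.
  z_2 = (-0.592 - 1.551278) / (-1.028) = 2.0849,   |z_2| = 2.0849.
Moduli of all roots: 0.9331, 2.0849.
All moduli strictly greater than 1? No.
Verdict: Not invertible.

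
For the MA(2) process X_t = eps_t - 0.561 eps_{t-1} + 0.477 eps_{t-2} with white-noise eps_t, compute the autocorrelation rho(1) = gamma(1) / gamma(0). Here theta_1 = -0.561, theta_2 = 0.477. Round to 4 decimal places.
\rho(1) = -0.5373

For an MA(q) process with theta_0 = 1, the autocovariance is
  gamma(k) = sigma^2 * sum_{i=0..q-k} theta_i * theta_{i+k},
and rho(k) = gamma(k) / gamma(0). Sigma^2 cancels.
  numerator   = (1)*(-0.561) + (-0.561)*(0.477) = -0.828597.
  denominator = (1)^2 + (-0.561)^2 + (0.477)^2 = 1.54225.
  rho(1) = -0.828597 / 1.54225 = -0.5373.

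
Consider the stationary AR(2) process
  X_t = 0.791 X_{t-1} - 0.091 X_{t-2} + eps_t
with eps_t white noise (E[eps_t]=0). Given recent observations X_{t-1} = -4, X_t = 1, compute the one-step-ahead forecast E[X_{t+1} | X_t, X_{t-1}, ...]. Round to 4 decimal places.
E[X_{t+1} \mid \mathcal F_t] = 1.1550

For an AR(p) model X_t = c + sum_i phi_i X_{t-i} + eps_t, the
one-step-ahead conditional mean is
  E[X_{t+1} | X_t, ...] = c + sum_i phi_i X_{t+1-i}.
Substitute known values:
  E[X_{t+1} | ...] = (0.791) * (1) + (-0.091) * (-4)
                   = 1.1550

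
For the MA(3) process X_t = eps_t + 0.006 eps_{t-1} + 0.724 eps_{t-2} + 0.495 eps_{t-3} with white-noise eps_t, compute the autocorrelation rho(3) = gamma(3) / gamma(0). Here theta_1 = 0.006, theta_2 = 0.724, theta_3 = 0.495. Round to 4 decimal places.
\rho(3) = 0.2798

For an MA(q) process with theta_0 = 1, the autocovariance is
  gamma(k) = sigma^2 * sum_{i=0..q-k} theta_i * theta_{i+k},
and rho(k) = gamma(k) / gamma(0). Sigma^2 cancels.
  numerator   = (1)*(0.495) = 0.495.
  denominator = (1)^2 + (0.006)^2 + (0.724)^2 + (0.495)^2 = 1.769237.
  rho(3) = 0.495 / 1.769237 = 0.2798.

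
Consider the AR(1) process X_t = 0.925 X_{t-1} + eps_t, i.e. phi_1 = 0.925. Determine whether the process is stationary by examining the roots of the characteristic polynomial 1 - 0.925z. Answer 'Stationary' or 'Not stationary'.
\text{Stationary}

The AR(p) characteristic polynomial is P(z) = 1 - 0.925z.
Stationarity requires all roots to lie outside the unit circle, i.e. |z| > 1 for every root.
This is linear in z: 1 + (-0.925) z = 0  =>  z = -1/(-0.925) = 1.081081,  |z| = 1.081081.
Moduli of all roots: 1.0811.
All moduli strictly greater than 1? Yes.
Verdict: Stationary.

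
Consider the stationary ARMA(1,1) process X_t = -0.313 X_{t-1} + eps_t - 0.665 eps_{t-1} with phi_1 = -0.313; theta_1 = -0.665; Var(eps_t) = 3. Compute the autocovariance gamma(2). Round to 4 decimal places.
\gamma(2) = 1.2300

Multiply the model equation by X_{t-k} and take expectations. With theta_0 = psi_0 = 1 and psi_j the MA(infinity) weights, this gives
  gamma(k) - sum_i phi_i gamma(k-i) = c_k,
  c_k = sigma^2 * sum_{j=k..q} theta_j psi_{j-k}   (c_k = 0 for k > q),
using gamma(-m) = gamma(m).
psi-weights needed (psi_j = theta_j + sum_i phi_i psi_{j-i}):
  psi_1 = theta_1 + phi_1 = -0.665 + (-0.313) = -0.978
Right-hand sides:
  c_0 = sigma^2 (1 + theta_1 psi_1) = 3 * (1 + (-0.665)(-0.978)) = 3 * 1.65037 = 4.95111
  c_1 = sigma^2 theta_1 = 3 * (-0.665) = -1.995
  c_2 = 0
Equations for k = 0 and k = 1 (AR order 1):
  gamma(0) = phi_1 gamma(1) + c_0
  gamma(1) = phi_1 gamma(0) + c_1
Substituting the second into the first: gamma(0) (1 - phi_1^2) = c_0 + phi_1 c_1, so
  gamma(0) = (c_0 + phi_1 c_1) / (1 - phi_1^2) = (4.95111 + (-0.313)(-1.995)) / (1 - (-0.313)^2) = 5.575545 / 0.902031 = 6.181101.
  gamma(1) = phi_1 gamma(0) + c_1 = (-0.313)(6.181101) + (-1.995) = -3.929685.
For k = 2 (> q): gamma(2) = phi_1 gamma(1) = (-0.313)(-3.929685) = 1.229991.
Therefore gamma(2) = 1.2300 (to 4 decimal places).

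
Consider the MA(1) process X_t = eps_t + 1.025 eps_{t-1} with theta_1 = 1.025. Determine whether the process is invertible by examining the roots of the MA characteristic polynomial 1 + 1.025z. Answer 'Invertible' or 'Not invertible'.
\text{Not invertible}

The MA(q) characteristic polynomial is P(z) = 1 + 1.025z.
Invertibility requires all roots to lie outside the unit circle, i.e. |z| > 1 for every root.
This is linear in z: 1 + (1.025) z = 0  =>  z = -1/(1.025) = -0.97561,  |z| = 0.97561.
Moduli of all roots: 0.9756.
All moduli strictly greater than 1? No.
Verdict: Not invertible.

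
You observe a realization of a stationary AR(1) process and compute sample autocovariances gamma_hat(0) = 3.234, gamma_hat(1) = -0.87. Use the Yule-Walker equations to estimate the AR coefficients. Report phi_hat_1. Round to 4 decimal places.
\hat\phi_{1} = -0.2690

The Yule-Walker equations for an AR(p) process read, in matrix form,
  Gamma_p phi = r_p,   with   (Gamma_p)_{ij} = gamma(|i - j|),
                       (r_p)_i = gamma(i),   i,j = 1..p.
Substitute the sample gammas (Toeplitz matrix and right-hand side of size 1):
  Gamma_p = [[3.234]]
  r_p     = [-0.87]
With p = 1 this is the single equation gamma(0) phi_1 = gamma(1):
  phi_hat_1 = gamma(1) / gamma(0) = -0.87 / 3.234 = -0.2690.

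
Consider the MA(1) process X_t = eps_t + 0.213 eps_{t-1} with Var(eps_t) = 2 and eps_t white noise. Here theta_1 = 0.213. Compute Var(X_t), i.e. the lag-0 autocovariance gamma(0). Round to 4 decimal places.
\gamma(0) = 2.0907

For an MA(q) process X_t = eps_t + sum_i theta_i eps_{t-i} with
Var(eps_t) = sigma^2, the variance is
  gamma(0) = sigma^2 * (1 + sum_i theta_i^2).
  sum_i theta_i^2 = (0.213)^2 = 0.045369.
  gamma(0) = 2 * (1 + 0.045369) = 2 * 1.045369 = 2.090738, which rounds to 2.0907.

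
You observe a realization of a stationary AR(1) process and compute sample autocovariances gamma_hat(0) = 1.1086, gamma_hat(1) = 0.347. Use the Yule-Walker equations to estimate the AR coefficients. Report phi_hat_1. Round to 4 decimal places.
\hat\phi_{1} = 0.3130

The Yule-Walker equations for an AR(p) process read, in matrix form,
  Gamma_p phi = r_p,   with   (Gamma_p)_{ij} = gamma(|i - j|),
                       (r_p)_i = gamma(i),   i,j = 1..p.
Substitute the sample gammas (Toeplitz matrix and right-hand side of size 1):
  Gamma_p = [[1.1086]]
  r_p     = [0.347]
With p = 1 this is the single equation gamma(0) phi_1 = gamma(1):
  phi_hat_1 = gamma(1) / gamma(0) = 0.347 / 1.1086 = 0.3130.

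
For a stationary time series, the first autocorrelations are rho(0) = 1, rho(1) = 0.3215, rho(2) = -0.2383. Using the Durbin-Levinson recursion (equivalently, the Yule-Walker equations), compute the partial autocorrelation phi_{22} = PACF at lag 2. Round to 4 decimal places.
\phi_{22} = -0.3810

The PACF at lag k is phi_{kk}, the last component of the solution
to the Yule-Walker system G_k phi = r_k where
  (G_k)_{ij} = rho(|i - j|), (r_k)_i = rho(i), i,j = 1..k.
Equivalently, Durbin-Levinson gives phi_{kk} iteratively:
  phi_{11} = rho(1)
  phi_{kk} = [rho(k) - sum_{j=1..k-1} phi_{k-1,j} rho(k-j)]
            / [1 - sum_{j=1..k-1} phi_{k-1,j} rho(j)],
  phi_{k,j} = phi_{k-1,j} - phi_{kk} phi_{k-1,k-j},  j = 1..k-1.
Step k = 1:
  phi_11 = rho(1) = 0.3215.
Step k = 2:
  phi_22 = [rho(2) - phi_11 rho(1)] / [1 - phi_11 rho(1)] = [-0.2383 - (0.3215)(0.3215)] / [1 - (0.3215)(0.3215)]
         = -0.34166225 / 0.89663775 = -0.381.
Therefore phi_{22} = -0.3810.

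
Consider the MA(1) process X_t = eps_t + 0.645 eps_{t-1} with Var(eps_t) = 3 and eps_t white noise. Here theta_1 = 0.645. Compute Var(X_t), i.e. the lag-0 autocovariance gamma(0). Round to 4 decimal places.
\gamma(0) = 4.2481

For an MA(q) process X_t = eps_t + sum_i theta_i eps_{t-i} with
Var(eps_t) = sigma^2, the variance is
  gamma(0) = sigma^2 * (1 + sum_i theta_i^2).
  sum_i theta_i^2 = (0.645)^2 = 0.416025.
  gamma(0) = 3 * (1 + 0.416025) = 3 * 1.416025 = 4.248075, which rounds to 4.2481.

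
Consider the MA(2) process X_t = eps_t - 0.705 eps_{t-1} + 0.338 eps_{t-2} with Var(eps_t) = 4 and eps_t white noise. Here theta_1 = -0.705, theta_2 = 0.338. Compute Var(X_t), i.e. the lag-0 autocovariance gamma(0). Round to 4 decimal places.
\gamma(0) = 6.4451

For an MA(q) process X_t = eps_t + sum_i theta_i eps_{t-i} with
Var(eps_t) = sigma^2, the variance is
  gamma(0) = sigma^2 * (1 + sum_i theta_i^2).
  sum_i theta_i^2 = (-0.705)^2 + (0.338)^2 = 0.497025 + 0.114244 = 0.611269.
  gamma(0) = 4 * (1 + 0.611269) = 4 * 1.611269 = 6.445076, which rounds to 6.4451.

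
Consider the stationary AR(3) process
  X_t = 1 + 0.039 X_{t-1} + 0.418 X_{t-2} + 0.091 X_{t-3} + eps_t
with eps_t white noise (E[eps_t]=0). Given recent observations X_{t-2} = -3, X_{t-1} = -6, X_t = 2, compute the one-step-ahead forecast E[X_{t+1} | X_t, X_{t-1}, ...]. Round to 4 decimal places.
E[X_{t+1} \mid \mathcal F_t] = -1.7030

For an AR(p) model X_t = c + sum_i phi_i X_{t-i} + eps_t, the
one-step-ahead conditional mean is
  E[X_{t+1} | X_t, ...] = c + sum_i phi_i X_{t+1-i}.
Substitute known values:
  E[X_{t+1} | ...] = 1 + (0.039) * (2) + (0.418) * (-6) + (0.091) * (-3)
                   = -1.7030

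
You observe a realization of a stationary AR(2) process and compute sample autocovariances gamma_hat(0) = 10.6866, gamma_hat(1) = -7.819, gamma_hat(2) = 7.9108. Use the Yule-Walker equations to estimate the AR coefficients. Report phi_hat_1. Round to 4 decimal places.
\hat\phi_{1} = -0.4090

The Yule-Walker equations for an AR(p) process read, in matrix form,
  Gamma_p phi = r_p,   with   (Gamma_p)_{ij} = gamma(|i - j|),
                       (r_p)_i = gamma(i),   i,j = 1..p.
Substitute the sample gammas (Toeplitz matrix and right-hand side of size 2):
  Gamma_p = [[10.6866, -7.819], [-7.819, 10.6866]]
  r_p     = [-7.819, 7.9108]
Written out:
  10.6866 phi_1 - 7.819 phi_2 = -7.819
  -7.819 phi_1 + 10.6866 phi_2 = 7.9108
Solve by Cramer's rule:
  det = gamma(0)^2 - gamma(1)^2 = (10.6866)^2 - (-7.819)^2 = 114.20341956 - 61.136761 = 53.06665856
  phi_hat_1 = [gamma(1) gamma(0) - gamma(1) gamma(2)] / det = [(-7.819)(10.6866) - (-7.819)(7.9108)] / 53.06665856 = -21.7039802 / 53.06665856 = -0.409
  phi_hat_2 = [gamma(0) gamma(2) - gamma(1)^2] / det = [(10.6866)(7.9108) - (-7.819)^2] / 53.06665856 = 23.40279428 / 53.06665856 = 0.441
So phi_hat = [-0.4090, 0.4410].
Therefore phi_hat_1 = -0.4090.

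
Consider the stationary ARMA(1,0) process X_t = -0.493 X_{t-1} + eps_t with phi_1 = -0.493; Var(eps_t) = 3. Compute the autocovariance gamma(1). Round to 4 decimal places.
\gamma(1) = -1.9539

Multiply the model equation by X_{t-k} and take expectations. With theta_0 = psi_0 = 1 and psi_j the MA(infinity) weights, this gives
  gamma(k) - sum_i phi_i gamma(k-i) = c_k,
  c_k = sigma^2 * sum_{j=k..q} theta_j psi_{j-k}   (c_k = 0 for k > q),
using gamma(-m) = gamma(m).
Pure AR (q = 0): c_0 = sigma^2 = 3, c_k = 0 for k >= 1.
Equations for k = 0 and k = 1 (AR order 1):
  gamma(0) = phi_1 gamma(1) + c_0
  gamma(1) = phi_1 gamma(0) + c_1
Substituting the second into the first: gamma(0) (1 - phi_1^2) = c_0 + phi_1 c_1, so
  gamma(0) = c_0 / (1 - phi_1^2) = 3 / (1 - (-0.493)^2) = 3 / 0.756951 = 3.963268.
  gamma(1) = phi_1 gamma(0) = (-0.493)(3.963268) = -1.953891.
Therefore gamma(1) = -1.9539 (to 4 decimal places).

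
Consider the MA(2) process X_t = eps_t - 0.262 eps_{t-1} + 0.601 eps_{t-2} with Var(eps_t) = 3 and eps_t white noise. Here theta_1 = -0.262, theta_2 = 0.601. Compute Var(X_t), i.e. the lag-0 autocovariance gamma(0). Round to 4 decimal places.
\gamma(0) = 4.2895

For an MA(q) process X_t = eps_t + sum_i theta_i eps_{t-i} with
Var(eps_t) = sigma^2, the variance is
  gamma(0) = sigma^2 * (1 + sum_i theta_i^2).
  sum_i theta_i^2 = (-0.262)^2 + (0.601)^2 = 0.068644 + 0.361201 = 0.429845.
  gamma(0) = 3 * (1 + 0.429845) = 3 * 1.429845 = 4.289535, which rounds to 4.2895.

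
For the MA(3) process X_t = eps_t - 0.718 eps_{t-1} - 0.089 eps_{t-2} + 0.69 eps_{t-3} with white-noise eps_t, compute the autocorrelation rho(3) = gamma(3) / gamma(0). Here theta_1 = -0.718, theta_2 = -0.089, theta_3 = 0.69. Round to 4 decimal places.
\rho(3) = 0.3451

For an MA(q) process with theta_0 = 1, the autocovariance is
  gamma(k) = sigma^2 * sum_{i=0..q-k} theta_i * theta_{i+k},
and rho(k) = gamma(k) / gamma(0). Sigma^2 cancels.
  numerator   = (1)*(0.69) = 0.69.
  denominator = (1)^2 + (-0.718)^2 + (-0.089)^2 + (0.69)^2 = 1.999545.
  rho(3) = 0.69 / 1.999545 = 0.3451.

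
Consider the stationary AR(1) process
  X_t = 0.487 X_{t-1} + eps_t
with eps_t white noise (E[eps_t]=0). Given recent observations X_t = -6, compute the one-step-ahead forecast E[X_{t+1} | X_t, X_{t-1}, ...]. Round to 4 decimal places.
E[X_{t+1} \mid \mathcal F_t] = -2.9220

For an AR(p) model X_t = c + sum_i phi_i X_{t-i} + eps_t, the
one-step-ahead conditional mean is
  E[X_{t+1} | X_t, ...] = c + sum_i phi_i X_{t+1-i}.
Substitute known values:
  E[X_{t+1} | ...] = (0.487) * (-6)
                   = -2.9220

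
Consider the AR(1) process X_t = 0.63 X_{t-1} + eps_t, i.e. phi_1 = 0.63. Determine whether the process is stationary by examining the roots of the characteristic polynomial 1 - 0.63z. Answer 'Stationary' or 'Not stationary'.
\text{Stationary}

The AR(p) characteristic polynomial is P(z) = 1 - 0.63z.
Stationarity requires all roots to lie outside the unit circle, i.e. |z| > 1 for every root.
This is linear in z: 1 + (-0.63) z = 0  =>  z = -1/(-0.63) = 1.587302,  |z| = 1.587302.
Moduli of all roots: 1.5873.
All moduli strictly greater than 1? Yes.
Verdict: Stationary.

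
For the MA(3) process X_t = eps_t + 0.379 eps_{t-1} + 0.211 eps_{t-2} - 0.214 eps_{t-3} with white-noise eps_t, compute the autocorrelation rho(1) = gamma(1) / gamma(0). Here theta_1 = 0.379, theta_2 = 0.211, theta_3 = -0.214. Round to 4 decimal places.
\rho(1) = 0.3354

For an MA(q) process with theta_0 = 1, the autocovariance is
  gamma(k) = sigma^2 * sum_{i=0..q-k} theta_i * theta_{i+k},
and rho(k) = gamma(k) / gamma(0). Sigma^2 cancels.
  numerator   = (1)*(0.379) + (0.379)*(0.211) + (0.211)*(-0.214) = 0.413815.
  denominator = (1)^2 + (0.379)^2 + (0.211)^2 + (-0.214)^2 = 1.233958.
  rho(1) = 0.413815 / 1.233958 = 0.3354.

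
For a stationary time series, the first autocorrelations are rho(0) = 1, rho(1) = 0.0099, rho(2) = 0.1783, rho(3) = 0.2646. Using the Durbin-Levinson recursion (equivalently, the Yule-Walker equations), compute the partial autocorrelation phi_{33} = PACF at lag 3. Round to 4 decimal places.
\phi_{33} = 0.2700

The PACF at lag k is phi_{kk}, the last component of the solution
to the Yule-Walker system G_k phi = r_k where
  (G_k)_{ij} = rho(|i - j|), (r_k)_i = rho(i), i,j = 1..k.
Equivalently, Durbin-Levinson gives phi_{kk} iteratively:
  phi_{11} = rho(1)
  phi_{kk} = [rho(k) - sum_{j=1..k-1} phi_{k-1,j} rho(k-j)]
            / [1 - sum_{j=1..k-1} phi_{k-1,j} rho(j)],
  phi_{k,j} = phi_{k-1,j} - phi_{kk} phi_{k-1,k-j},  j = 1..k-1.
Step k = 1:
  phi_11 = rho(1) = 0.0099.
Step k = 2:
  phi_22 = [rho(2) - phi_11 rho(1)] / [1 - phi_11 rho(1)] = [0.1783 - (0.0099)(0.0099)] / [1 - (0.0099)(0.0099)]
         = 0.17820199 / 0.99990199 = 0.178219.
  Update: phi_21 = phi_11 - phi_22 phi_11 = 0.0099 - (0.178219)(0.0099) = 0.008136.
Step k = 3:
  phi_33 = [rho(3) - phi_21 rho(2) - phi_22 rho(1)] / [1 - phi_21 rho(1) - phi_22 rho(2)]
    numerator   = 0.2646 - (0.008136)(0.1783) - (0.178219)(0.0099) = 0.26138505
    denominator = 1 - (0.008136)(0.0099) - (0.178219)(0.1783) = 0.96814293
  phi_33 = 0.26138505 / 0.96814293 = 0.27.
Therefore phi_{33} = 0.2700.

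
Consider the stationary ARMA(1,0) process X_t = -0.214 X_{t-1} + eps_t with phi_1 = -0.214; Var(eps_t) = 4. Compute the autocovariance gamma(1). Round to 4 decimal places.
\gamma(1) = -0.8971

Multiply the model equation by X_{t-k} and take expectations. With theta_0 = psi_0 = 1 and psi_j the MA(infinity) weights, this gives
  gamma(k) - sum_i phi_i gamma(k-i) = c_k,
  c_k = sigma^2 * sum_{j=k..q} theta_j psi_{j-k}   (c_k = 0 for k > q),
using gamma(-m) = gamma(m).
Pure AR (q = 0): c_0 = sigma^2 = 4, c_k = 0 for k >= 1.
Equations for k = 0 and k = 1 (AR order 1):
  gamma(0) = phi_1 gamma(1) + c_0
  gamma(1) = phi_1 gamma(0) + c_1
Substituting the second into the first: gamma(0) (1 - phi_1^2) = c_0 + phi_1 c_1, so
  gamma(0) = c_0 / (1 - phi_1^2) = 4 / (1 - (-0.214)^2) = 4 / 0.954204 = 4.191976.
  gamma(1) = phi_1 gamma(0) = (-0.214)(4.191976) = -0.897083.
Therefore gamma(1) = -0.8971 (to 4 decimal places).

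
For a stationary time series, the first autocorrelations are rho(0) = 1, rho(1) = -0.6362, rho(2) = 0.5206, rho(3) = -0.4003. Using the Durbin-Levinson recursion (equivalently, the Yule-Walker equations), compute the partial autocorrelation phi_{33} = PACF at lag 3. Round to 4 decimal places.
\phi_{33} = -0.0170

The PACF at lag k is phi_{kk}, the last component of the solution
to the Yule-Walker system G_k phi = r_k where
  (G_k)_{ij} = rho(|i - j|), (r_k)_i = rho(i), i,j = 1..k.
Equivalently, Durbin-Levinson gives phi_{kk} iteratively:
  phi_{11} = rho(1)
  phi_{kk} = [rho(k) - sum_{j=1..k-1} phi_{k-1,j} rho(k-j)]
            / [1 - sum_{j=1..k-1} phi_{k-1,j} rho(j)],
  phi_{k,j} = phi_{k-1,j} - phi_{kk} phi_{k-1,k-j},  j = 1..k-1.
Step k = 1:
  phi_11 = rho(1) = -0.6362.
Step k = 2:
  phi_22 = [rho(2) - phi_11 rho(1)] / [1 - phi_11 rho(1)] = [0.5206 - (-0.6362)(-0.6362)] / [1 - (-0.6362)(-0.6362)]
         = 0.11584956 / 0.59524956 = 0.194624.
  Update: phi_21 = phi_11 - phi_22 phi_11 = -0.6362 - (0.194624)(-0.6362) = -0.512381.
Step k = 3:
  phi_33 = [rho(3) - phi_21 rho(2) - phi_22 rho(1)] / [1 - phi_21 rho(1) - phi_22 rho(2)]
    numerator   = -0.4003 - (-0.512381)(0.5206) - (0.194624)(-0.6362) = -0.00973522
    denominator = 1 - (-0.512381)(-0.6362) - (0.194624)(0.5206) = 0.57270251
  phi_33 = -0.00973522 / 0.57270251 = -0.017.
Therefore phi_{33} = -0.0170.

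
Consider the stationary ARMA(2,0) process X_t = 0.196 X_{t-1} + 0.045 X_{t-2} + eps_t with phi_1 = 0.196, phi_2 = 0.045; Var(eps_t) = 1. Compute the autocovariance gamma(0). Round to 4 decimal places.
\gamma(0) = 1.0461

Multiply the model equation by X_{t-k} and take expectations. With theta_0 = psi_0 = 1 and psi_j the MA(infinity) weights, this gives
  gamma(k) - sum_i phi_i gamma(k-i) = c_k,
  c_k = sigma^2 * sum_{j=k..q} theta_j psi_{j-k}   (c_k = 0 for k > q),
using gamma(-m) = gamma(m).
Pure AR (q = 0): c_0 = sigma^2 = 1, c_k = 0 for k >= 1.
Equations for k = 0, 1, 2 (AR order 2, c_2 = 0):
  (E0) gamma(0) = phi_1 gamma(1) + phi_2 gamma(2) + c_0
  (E1) gamma(1) = phi_1 gamma(0) + phi_2 gamma(1) + c_1
  (E2) gamma(2) = phi_1 gamma(1) + phi_2 gamma(0)
From (E1): gamma(1) = A gamma(0) + B with
  A = phi_1 / (1 - phi_2) = 0.196 / 0.955 = 0.205236,   B = c_1 / (1 - phi_2) = 0 / 0.955 = 0.
Insert (E2) into (E0): gamma(0) (1 - phi_2^2) = phi_1 (1 + phi_2) gamma(1) + c_0.
  phi_1 (1 + phi_2) = (0.196)(1.045) = 0.20482,   1 - phi_2^2 = 0.997975.
Replace gamma(1) by A gamma(0) + B and collect gamma(0):
  gamma(0) [0.997975 - (0.20482)(0.205236)] = c_0 = 1
  gamma(0) * 0.955939 = 1
  gamma(0) = 1 / 0.955939 = 1.046092.
Therefore gamma(0) = 1.0461 (to 4 decimal places).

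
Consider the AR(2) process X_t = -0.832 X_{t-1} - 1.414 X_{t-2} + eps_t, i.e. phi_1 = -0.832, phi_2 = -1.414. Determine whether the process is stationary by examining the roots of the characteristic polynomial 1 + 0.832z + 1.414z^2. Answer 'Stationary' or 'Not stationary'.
\text{Not stationary}

The AR(p) characteristic polynomial is P(z) = 1 + 0.832z + 1.414z^2.
Stationarity requires all roots to lie outside the unit circle, i.e. |z| > 1 for every root.
Set 1 + (0.832) z + (1.414) z^2 = 0, i.e. a z^2 + b z + c = 0 with a = 1.414, b = 0.832, c = 1.
Discriminant D = b^2 - 4ac = (0.832)^2 - 4*(1.414)*1 = 0.692224 - (5.656) = -4.963776.
D < 0, so the roots are the complex-conjugate pair z = (-b +/- i sqrt(-D)) / (2a) = -0.2942 +/- 0.7878i.
For a conjugate pair |z|^2 = z * conj(z) = (product of roots) = c/a = 1/(1.414) = 0.707214, so |z| = sqrt(0.707214) = 0.841 for both roots.
Moduli of all roots: 0.8410, 0.8410.
All moduli strictly greater than 1? No.
Verdict: Not stationary.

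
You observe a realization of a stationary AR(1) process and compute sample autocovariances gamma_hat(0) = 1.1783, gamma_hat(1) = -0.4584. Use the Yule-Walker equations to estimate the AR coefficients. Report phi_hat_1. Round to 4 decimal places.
\hat\phi_{1} = -0.3890

The Yule-Walker equations for an AR(p) process read, in matrix form,
  Gamma_p phi = r_p,   with   (Gamma_p)_{ij} = gamma(|i - j|),
                       (r_p)_i = gamma(i),   i,j = 1..p.
Substitute the sample gammas (Toeplitz matrix and right-hand side of size 1):
  Gamma_p = [[1.1783]]
  r_p     = [-0.4584]
With p = 1 this is the single equation gamma(0) phi_1 = gamma(1):
  phi_hat_1 = gamma(1) / gamma(0) = -0.4584 / 1.1783 = -0.3890.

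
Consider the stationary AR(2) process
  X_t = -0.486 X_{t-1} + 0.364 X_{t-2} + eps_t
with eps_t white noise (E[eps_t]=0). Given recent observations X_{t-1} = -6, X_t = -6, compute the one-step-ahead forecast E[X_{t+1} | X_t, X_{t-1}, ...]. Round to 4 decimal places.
E[X_{t+1} \mid \mathcal F_t] = 0.7320

For an AR(p) model X_t = c + sum_i phi_i X_{t-i} + eps_t, the
one-step-ahead conditional mean is
  E[X_{t+1} | X_t, ...] = c + sum_i phi_i X_{t+1-i}.
Substitute known values:
  E[X_{t+1} | ...] = (-0.486) * (-6) + (0.364) * (-6)
                   = 0.7320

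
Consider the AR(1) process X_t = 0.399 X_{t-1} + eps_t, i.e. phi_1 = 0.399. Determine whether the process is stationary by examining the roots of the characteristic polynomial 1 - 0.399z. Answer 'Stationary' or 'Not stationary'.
\text{Stationary}

The AR(p) characteristic polynomial is P(z) = 1 - 0.399z.
Stationarity requires all roots to lie outside the unit circle, i.e. |z| > 1 for every root.
This is linear in z: 1 + (-0.399) z = 0  =>  z = -1/(-0.399) = 2.506266,  |z| = 2.506266.
Moduli of all roots: 2.5063.
All moduli strictly greater than 1? Yes.
Verdict: Stationary.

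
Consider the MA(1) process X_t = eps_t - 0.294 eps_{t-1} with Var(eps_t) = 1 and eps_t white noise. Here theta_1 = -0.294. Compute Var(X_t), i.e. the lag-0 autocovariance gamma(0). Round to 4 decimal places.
\gamma(0) = 1.0864

For an MA(q) process X_t = eps_t + sum_i theta_i eps_{t-i} with
Var(eps_t) = sigma^2, the variance is
  gamma(0) = sigma^2 * (1 + sum_i theta_i^2).
  sum_i theta_i^2 = (-0.294)^2 = 0.086436.
  gamma(0) = 1 * (1 + 0.086436) = 1 * 1.086436 = 1.086436, which rounds to 1.0864.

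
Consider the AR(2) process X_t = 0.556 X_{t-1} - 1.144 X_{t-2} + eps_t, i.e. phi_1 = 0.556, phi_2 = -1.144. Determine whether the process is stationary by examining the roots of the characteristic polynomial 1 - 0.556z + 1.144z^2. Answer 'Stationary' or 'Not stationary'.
\text{Not stationary}

The AR(p) characteristic polynomial is P(z) = 1 - 0.556z + 1.144z^2.
Stationarity requires all roots to lie outside the unit circle, i.e. |z| > 1 for every root.
Set 1 + (-0.556) z + (1.144) z^2 = 0, i.e. a z^2 + b z + c = 0 with a = 1.144, b = -0.556, c = 1.
Discriminant D = b^2 - 4ac = (-0.556)^2 - 4*(1.144)*1 = 0.309136 - (4.576) = -4.266864.
D < 0, so the roots are the complex-conjugate pair z = (-b +/- i sqrt(-D)) / (2a) = 0.243 +/- 0.9028i.
For a conjugate pair |z|^2 = z * conj(z) = (product of roots) = c/a = 1/(1.144) = 0.874126, so |z| = sqrt(0.874126) = 0.9349 for both roots.
Moduli of all roots: 0.9349, 0.9349.
All moduli strictly greater than 1? No.
Verdict: Not stationary.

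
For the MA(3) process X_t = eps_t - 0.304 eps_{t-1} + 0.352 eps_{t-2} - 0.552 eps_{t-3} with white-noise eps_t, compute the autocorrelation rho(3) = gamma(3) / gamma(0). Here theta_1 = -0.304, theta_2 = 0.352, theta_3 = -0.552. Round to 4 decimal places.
\rho(3) = -0.3629

For an MA(q) process with theta_0 = 1, the autocovariance is
  gamma(k) = sigma^2 * sum_{i=0..q-k} theta_i * theta_{i+k},
and rho(k) = gamma(k) / gamma(0). Sigma^2 cancels.
  numerator   = (1)*(-0.552) = -0.552.
  denominator = (1)^2 + (-0.304)^2 + (0.352)^2 + (-0.552)^2 = 1.521024.
  rho(3) = -0.552 / 1.521024 = -0.3629.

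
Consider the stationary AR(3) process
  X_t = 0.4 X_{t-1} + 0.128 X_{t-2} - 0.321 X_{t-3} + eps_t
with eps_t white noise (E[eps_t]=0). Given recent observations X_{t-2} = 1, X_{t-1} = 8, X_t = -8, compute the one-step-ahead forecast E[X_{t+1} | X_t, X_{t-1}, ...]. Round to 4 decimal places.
E[X_{t+1} \mid \mathcal F_t] = -2.4970

For an AR(p) model X_t = c + sum_i phi_i X_{t-i} + eps_t, the
one-step-ahead conditional mean is
  E[X_{t+1} | X_t, ...] = c + sum_i phi_i X_{t+1-i}.
Substitute known values:
  E[X_{t+1} | ...] = (0.4) * (-8) + (0.128) * (8) + (-0.321) * (1)
                   = -2.4970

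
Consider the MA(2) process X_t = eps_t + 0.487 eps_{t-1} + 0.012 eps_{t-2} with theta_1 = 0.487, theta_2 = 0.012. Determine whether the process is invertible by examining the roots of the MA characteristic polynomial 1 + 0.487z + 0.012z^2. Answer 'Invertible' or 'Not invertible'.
\text{Invertible}

The MA(q) characteristic polynomial is P(z) = 1 + 0.487z + 0.012z^2.
Invertibility requires all roots to lie outside the unit circle, i.e. |z| > 1 for every root.
Set 1 + (0.487) z + (0.012) z^2 = 0, i.e. a z^2 + b z + c = 0 with a = 0.012, b = 0.487, c = 1.
Discriminant D = b^2 - 4ac = (0.487)^2 - 4*(0.012)*1 = 0.237169 - (0.048) = 0.189169.
D >= 0, so the roots are real: z = (-b +/- sqrt(D)) / (2a) = (-0.487 +/- 0.434936) / (0.024).
  z_1 = (-0.487 + 0.434936) / (0.024) = -2.1693,   |z_1| = 2.1693.
  z_2 = (-0.487 - 0.434936) / (0.024) = -38.414,   |z_2| = 38.414.
Moduli of all roots: 2.1693, 38.4140.
All moduli strictly greater than 1? Yes.
Verdict: Invertible.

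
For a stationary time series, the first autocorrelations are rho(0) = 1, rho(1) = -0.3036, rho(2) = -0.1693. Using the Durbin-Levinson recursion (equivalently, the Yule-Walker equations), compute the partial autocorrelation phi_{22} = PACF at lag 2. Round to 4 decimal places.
\phi_{22} = -0.2880

The PACF at lag k is phi_{kk}, the last component of the solution
to the Yule-Walker system G_k phi = r_k where
  (G_k)_{ij} = rho(|i - j|), (r_k)_i = rho(i), i,j = 1..k.
Equivalently, Durbin-Levinson gives phi_{kk} iteratively:
  phi_{11} = rho(1)
  phi_{kk} = [rho(k) - sum_{j=1..k-1} phi_{k-1,j} rho(k-j)]
            / [1 - sum_{j=1..k-1} phi_{k-1,j} rho(j)],
  phi_{k,j} = phi_{k-1,j} - phi_{kk} phi_{k-1,k-j},  j = 1..k-1.
Step k = 1:
  phi_11 = rho(1) = -0.3036.
Step k = 2:
  phi_22 = [rho(2) - phi_11 rho(1)] / [1 - phi_11 rho(1)] = [-0.1693 - (-0.3036)(-0.3036)] / [1 - (-0.3036)(-0.3036)]
         = -0.26147296 / 0.90782704 = -0.288.
Therefore phi_{22} = -0.2880.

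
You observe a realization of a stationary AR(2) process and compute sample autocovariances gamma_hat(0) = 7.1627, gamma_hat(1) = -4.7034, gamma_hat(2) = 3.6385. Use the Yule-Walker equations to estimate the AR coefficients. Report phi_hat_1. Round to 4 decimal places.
\hat\phi_{1} = -0.5680

The Yule-Walker equations for an AR(p) process read, in matrix form,
  Gamma_p phi = r_p,   with   (Gamma_p)_{ij} = gamma(|i - j|),
                       (r_p)_i = gamma(i),   i,j = 1..p.
Substitute the sample gammas (Toeplitz matrix and right-hand side of size 2):
  Gamma_p = [[7.1627, -4.7034], [-4.7034, 7.1627]]
  r_p     = [-4.7034, 3.6385]
Written out:
  7.1627 phi_1 - 4.7034 phi_2 = -4.7034
  -4.7034 phi_1 + 7.1627 phi_2 = 3.6385
Solve by Cramer's rule:
  det = gamma(0)^2 - gamma(1)^2 = (7.1627)^2 - (-4.7034)^2 = 51.30427129 - 22.12197156 = 29.18229973
  phi_hat_1 = [gamma(1) gamma(0) - gamma(1) gamma(2)] / det = [(-4.7034)(7.1627) - (-4.7034)(3.6385)] / 29.18229973 = -16.57572228 / 29.18229973 = -0.568
  phi_hat_2 = [gamma(0) gamma(2) - gamma(1)^2] / det = [(7.1627)(3.6385) - (-4.7034)^2] / 29.18229973 = 3.93951239 / 29.18229973 = 0.135
So phi_hat = [-0.5680, 0.1350].
Therefore phi_hat_1 = -0.5680.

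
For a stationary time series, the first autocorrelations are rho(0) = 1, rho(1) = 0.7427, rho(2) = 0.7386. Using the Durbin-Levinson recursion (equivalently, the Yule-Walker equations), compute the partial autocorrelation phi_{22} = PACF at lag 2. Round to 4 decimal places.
\phi_{22} = 0.4170

The PACF at lag k is phi_{kk}, the last component of the solution
to the Yule-Walker system G_k phi = r_k where
  (G_k)_{ij} = rho(|i - j|), (r_k)_i = rho(i), i,j = 1..k.
Equivalently, Durbin-Levinson gives phi_{kk} iteratively:
  phi_{11} = rho(1)
  phi_{kk} = [rho(k) - sum_{j=1..k-1} phi_{k-1,j} rho(k-j)]
            / [1 - sum_{j=1..k-1} phi_{k-1,j} rho(j)],
  phi_{k,j} = phi_{k-1,j} - phi_{kk} phi_{k-1,k-j},  j = 1..k-1.
Step k = 1:
  phi_11 = rho(1) = 0.7427.
Step k = 2:
  phi_22 = [rho(2) - phi_11 rho(1)] / [1 - phi_11 rho(1)] = [0.7386 - (0.7427)(0.7427)] / [1 - (0.7427)(0.7427)]
         = 0.18699671 / 0.44839671 = 0.417.
Therefore phi_{22} = 0.4170.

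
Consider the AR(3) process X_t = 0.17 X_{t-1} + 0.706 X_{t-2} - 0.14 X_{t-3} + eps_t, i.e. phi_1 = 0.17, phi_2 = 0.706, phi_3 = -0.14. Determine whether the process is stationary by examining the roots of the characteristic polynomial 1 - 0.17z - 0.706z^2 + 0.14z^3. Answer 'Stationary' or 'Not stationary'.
\text{Stationary}

The AR(p) characteristic polynomial is P(z) = 1 - 0.17z - 0.706z^2 + 0.14z^3.
Stationarity requires all roots to lie outside the unit circle, i.e. |z| > 1 for every root.
Degree 3: look for a simple real root z0 first, then factor out (1 - z/z0) and solve the remaining quadratic.
Testing z0 = 5: P(5) = 1 + (-0.17)(5) + (-0.706)(5)^2 + (0.14)(5)^3
  = 1 + (-0.85) + (-17.65) + (17.5) = 0.  So z_0 = 5 is a root, |z_0| = 5.
Divide out the factor (1 - 0.2 z) = (1 - z/z0) (since 1/z0 = 0.2):
  P(z) = (1 - 0.2 z)(1 + (0.03) z + (-0.7) z^2)
  [check: z-coef 0.03 - (0.2) = -0.17; z^2-coef -0.7 - (0.2)(0.03) = -0.706; z^3-coef -(0.2)(-0.7) = 0.14.]
Remaining roots from the quadratic factor 1 + (0.03) z + (-0.7) z^2:
  Set 1 + (0.03) z + (-0.7) z^2 = 0, i.e. a z^2 + b z + c = 0 with a = -0.7, b = 0.03, c = 1.
  Discriminant D = b^2 - 4ac = (0.03)^2 - 4*(-0.7)*1 = 0.0009 - (-2.8) = 2.8009.
  D >= 0, so the roots are real: z = (-b +/- sqrt(D)) / (2a) = (-0.03 +/- 1.673589) / (-1.4).
    z_1 = (-0.03 + 1.673589) / (-1.4) = -1.174,   |z_1| = 1.174.
    z_2 = (-0.03 - 1.673589) / (-1.4) = 1.2168,   |z_2| = 1.2168.
Moduli of all roots: 5.0000, 1.1740, 1.2168.
All moduli strictly greater than 1? Yes.
Verdict: Stationary.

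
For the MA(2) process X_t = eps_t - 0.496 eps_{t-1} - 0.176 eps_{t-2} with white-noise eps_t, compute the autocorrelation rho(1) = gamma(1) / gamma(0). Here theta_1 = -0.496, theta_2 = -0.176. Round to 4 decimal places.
\rho(1) = -0.3201

For an MA(q) process with theta_0 = 1, the autocovariance is
  gamma(k) = sigma^2 * sum_{i=0..q-k} theta_i * theta_{i+k},
and rho(k) = gamma(k) / gamma(0). Sigma^2 cancels.
  numerator   = (1)*(-0.496) + (-0.496)*(-0.176) = -0.408704.
  denominator = (1)^2 + (-0.496)^2 + (-0.176)^2 = 1.276992.
  rho(1) = -0.408704 / 1.276992 = -0.3201.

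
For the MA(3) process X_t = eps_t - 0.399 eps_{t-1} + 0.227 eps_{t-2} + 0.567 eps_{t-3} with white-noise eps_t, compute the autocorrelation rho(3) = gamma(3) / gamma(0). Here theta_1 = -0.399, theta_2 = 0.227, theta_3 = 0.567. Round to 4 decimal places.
\rho(3) = 0.3701

For an MA(q) process with theta_0 = 1, the autocovariance is
  gamma(k) = sigma^2 * sum_{i=0..q-k} theta_i * theta_{i+k},
and rho(k) = gamma(k) / gamma(0). Sigma^2 cancels.
  numerator   = (1)*(0.567) = 0.567.
  denominator = (1)^2 + (-0.399)^2 + (0.227)^2 + (0.567)^2 = 1.532219.
  rho(3) = 0.567 / 1.532219 = 0.3701.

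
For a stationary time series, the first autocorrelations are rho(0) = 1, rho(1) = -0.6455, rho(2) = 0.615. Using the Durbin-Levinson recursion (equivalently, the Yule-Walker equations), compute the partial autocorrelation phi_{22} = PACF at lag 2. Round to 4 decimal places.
\phi_{22} = 0.3400

The PACF at lag k is phi_{kk}, the last component of the solution
to the Yule-Walker system G_k phi = r_k where
  (G_k)_{ij} = rho(|i - j|), (r_k)_i = rho(i), i,j = 1..k.
Equivalently, Durbin-Levinson gives phi_{kk} iteratively:
  phi_{11} = rho(1)
  phi_{kk} = [rho(k) - sum_{j=1..k-1} phi_{k-1,j} rho(k-j)]
            / [1 - sum_{j=1..k-1} phi_{k-1,j} rho(j)],
  phi_{k,j} = phi_{k-1,j} - phi_{kk} phi_{k-1,k-j},  j = 1..k-1.
Step k = 1:
  phi_11 = rho(1) = -0.6455.
Step k = 2:
  phi_22 = [rho(2) - phi_11 rho(1)] / [1 - phi_11 rho(1)] = [0.615 - (-0.6455)(-0.6455)] / [1 - (-0.6455)(-0.6455)]
         = 0.19832975 / 0.58332975 = 0.34.
Therefore phi_{22} = 0.3400.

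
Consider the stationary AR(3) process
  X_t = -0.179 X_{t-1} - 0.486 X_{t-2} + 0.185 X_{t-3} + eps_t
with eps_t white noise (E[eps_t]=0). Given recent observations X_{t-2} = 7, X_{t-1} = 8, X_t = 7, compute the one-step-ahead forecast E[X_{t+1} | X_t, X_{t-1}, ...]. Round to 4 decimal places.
E[X_{t+1} \mid \mathcal F_t] = -3.8460

For an AR(p) model X_t = c + sum_i phi_i X_{t-i} + eps_t, the
one-step-ahead conditional mean is
  E[X_{t+1} | X_t, ...] = c + sum_i phi_i X_{t+1-i}.
Substitute known values:
  E[X_{t+1} | ...] = (-0.179) * (7) + (-0.486) * (8) + (0.185) * (7)
                   = -3.8460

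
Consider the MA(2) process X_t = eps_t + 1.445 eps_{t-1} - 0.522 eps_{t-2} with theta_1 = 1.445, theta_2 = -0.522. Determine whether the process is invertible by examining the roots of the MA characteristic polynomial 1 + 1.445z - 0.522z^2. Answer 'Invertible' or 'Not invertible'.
\text{Not invertible}

The MA(q) characteristic polynomial is P(z) = 1 + 1.445z - 0.522z^2.
Invertibility requires all roots to lie outside the unit circle, i.e. |z| > 1 for every root.
Set 1 + (1.445) z + (-0.522) z^2 = 0, i.e. a z^2 + b z + c = 0 with a = -0.522, b = 1.445, c = 1.
Discriminant D = b^2 - 4ac = (1.445)^2 - 4*(-0.522)*1 = 2.088025 - (-2.088) = 4.176025.
D >= 0, so the roots are real: z = (-b +/- sqrt(D)) / (2a) = (-1.445 +/- 2.043532) / (-1.044).
  z_1 = (-1.445 + 2.043532) / (-1.044) = -0.5733,   |z_1| = 0.5733.
  z_2 = (-1.445 - 2.043532) / (-1.044) = 3.3415,   |z_2| = 3.3415.
Moduli of all roots: 0.5733, 3.3415.
All moduli strictly greater than 1? No.
Verdict: Not invertible.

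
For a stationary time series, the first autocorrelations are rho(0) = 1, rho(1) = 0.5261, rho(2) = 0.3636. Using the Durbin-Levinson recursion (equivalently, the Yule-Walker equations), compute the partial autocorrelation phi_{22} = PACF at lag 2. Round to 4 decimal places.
\phi_{22} = 0.1200

The PACF at lag k is phi_{kk}, the last component of the solution
to the Yule-Walker system G_k phi = r_k where
  (G_k)_{ij} = rho(|i - j|), (r_k)_i = rho(i), i,j = 1..k.
Equivalently, Durbin-Levinson gives phi_{kk} iteratively:
  phi_{11} = rho(1)
  phi_{kk} = [rho(k) - sum_{j=1..k-1} phi_{k-1,j} rho(k-j)]
            / [1 - sum_{j=1..k-1} phi_{k-1,j} rho(j)],
  phi_{k,j} = phi_{k-1,j} - phi_{kk} phi_{k-1,k-j},  j = 1..k-1.
Step k = 1:
  phi_11 = rho(1) = 0.5261.
Step k = 2:
  phi_22 = [rho(2) - phi_11 rho(1)] / [1 - phi_11 rho(1)] = [0.3636 - (0.5261)(0.5261)] / [1 - (0.5261)(0.5261)]
         = 0.08681879 / 0.72321879 = 0.12.
Therefore phi_{22} = 0.1200.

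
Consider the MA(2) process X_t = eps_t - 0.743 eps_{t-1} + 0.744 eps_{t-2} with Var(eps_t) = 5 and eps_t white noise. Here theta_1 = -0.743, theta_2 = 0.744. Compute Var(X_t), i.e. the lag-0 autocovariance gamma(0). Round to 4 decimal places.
\gamma(0) = 10.5279

For an MA(q) process X_t = eps_t + sum_i theta_i eps_{t-i} with
Var(eps_t) = sigma^2, the variance is
  gamma(0) = sigma^2 * (1 + sum_i theta_i^2).
  sum_i theta_i^2 = (-0.743)^2 + (0.744)^2 = 0.552049 + 0.553536 = 1.105585.
  gamma(0) = 5 * (1 + 1.105585) = 5 * 2.105585 = 10.527925, which rounds to 10.5279.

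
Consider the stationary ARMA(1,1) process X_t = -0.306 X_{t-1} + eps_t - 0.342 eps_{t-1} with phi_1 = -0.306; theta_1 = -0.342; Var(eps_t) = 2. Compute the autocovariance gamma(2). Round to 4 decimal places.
\gamma(2) = 0.4833

Multiply the model equation by X_{t-k} and take expectations. With theta_0 = psi_0 = 1 and psi_j the MA(infinity) weights, this gives
  gamma(k) - sum_i phi_i gamma(k-i) = c_k,
  c_k = sigma^2 * sum_{j=k..q} theta_j psi_{j-k}   (c_k = 0 for k > q),
using gamma(-m) = gamma(m).
psi-weights needed (psi_j = theta_j + sum_i phi_i psi_{j-i}):
  psi_1 = theta_1 + phi_1 = -0.342 + (-0.306) = -0.648
Right-hand sides:
  c_0 = sigma^2 (1 + theta_1 psi_1) = 2 * (1 + (-0.342)(-0.648)) = 2 * 1.221616 = 2.443232
  c_1 = sigma^2 theta_1 = 2 * (-0.342) = -0.684
  c_2 = 0
Equations for k = 0 and k = 1 (AR order 1):
  gamma(0) = phi_1 gamma(1) + c_0
  gamma(1) = phi_1 gamma(0) + c_1
Substituting the second into the first: gamma(0) (1 - phi_1^2) = c_0 + phi_1 c_1, so
  gamma(0) = (c_0 + phi_1 c_1) / (1 - phi_1^2) = (2.443232 + (-0.306)(-0.684)) / (1 - (-0.306)^2) = 2.652536 / 0.906364 = 2.926568.
  gamma(1) = phi_1 gamma(0) + c_1 = (-0.306)(2.926568) + (-0.684) = -1.57953.
For k = 2 (> q): gamma(2) = phi_1 gamma(1) = (-0.306)(-1.57953) = 0.483336.
Therefore gamma(2) = 0.4833 (to 4 decimal places).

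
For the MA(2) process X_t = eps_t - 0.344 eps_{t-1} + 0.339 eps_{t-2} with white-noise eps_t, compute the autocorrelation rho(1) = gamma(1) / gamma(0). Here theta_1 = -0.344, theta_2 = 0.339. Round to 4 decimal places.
\rho(1) = -0.3735

For an MA(q) process with theta_0 = 1, the autocovariance is
  gamma(k) = sigma^2 * sum_{i=0..q-k} theta_i * theta_{i+k},
and rho(k) = gamma(k) / gamma(0). Sigma^2 cancels.
  numerator   = (1)*(-0.344) + (-0.344)*(0.339) = -0.460616.
  denominator = (1)^2 + (-0.344)^2 + (0.339)^2 = 1.233257.
  rho(1) = -0.460616 / 1.233257 = -0.3735.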